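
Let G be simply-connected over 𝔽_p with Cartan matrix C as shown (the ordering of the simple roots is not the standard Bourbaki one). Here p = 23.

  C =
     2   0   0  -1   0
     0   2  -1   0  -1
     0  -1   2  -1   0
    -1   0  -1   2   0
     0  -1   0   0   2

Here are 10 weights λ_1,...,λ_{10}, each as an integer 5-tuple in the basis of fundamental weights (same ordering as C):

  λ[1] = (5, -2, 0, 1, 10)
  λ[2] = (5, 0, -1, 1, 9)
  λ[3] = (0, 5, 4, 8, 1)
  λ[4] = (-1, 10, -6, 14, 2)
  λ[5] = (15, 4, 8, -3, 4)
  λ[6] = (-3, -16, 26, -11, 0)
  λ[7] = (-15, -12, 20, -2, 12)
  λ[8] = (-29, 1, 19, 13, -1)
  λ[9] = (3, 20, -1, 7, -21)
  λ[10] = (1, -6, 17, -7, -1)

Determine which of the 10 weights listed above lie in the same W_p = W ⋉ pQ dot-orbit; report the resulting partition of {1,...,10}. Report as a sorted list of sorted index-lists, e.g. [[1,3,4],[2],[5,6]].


Root system A_5: the 5×5 matrix C matches after relabeling.

Ā_23 reps of the 10 weights (A_5, coords as presented):

  [1] (6, 1, 0, 2, 10)
  [2] (6, 1, 0, 2, 10)
  [3] (1, 6, 5, 9, 2)
  [4] (1, 6, 5, 9, 2)
  [5] (4, 0, 7, 2, 5)
  [6] (6, 1, 0, 2, 10)
  [7] (1, 6, 5, 9, 2)
  [8] (1, 6, 5, 9, 2)
  [9] (6, 1, 0, 2, 10)
  [10] (4, 0, 7, 2, 5)

Partition of {1..10} into 3 W_23-dot-orbits:

[[1, 2, 6, 9], [3, 4, 7, 8], [5, 10]]


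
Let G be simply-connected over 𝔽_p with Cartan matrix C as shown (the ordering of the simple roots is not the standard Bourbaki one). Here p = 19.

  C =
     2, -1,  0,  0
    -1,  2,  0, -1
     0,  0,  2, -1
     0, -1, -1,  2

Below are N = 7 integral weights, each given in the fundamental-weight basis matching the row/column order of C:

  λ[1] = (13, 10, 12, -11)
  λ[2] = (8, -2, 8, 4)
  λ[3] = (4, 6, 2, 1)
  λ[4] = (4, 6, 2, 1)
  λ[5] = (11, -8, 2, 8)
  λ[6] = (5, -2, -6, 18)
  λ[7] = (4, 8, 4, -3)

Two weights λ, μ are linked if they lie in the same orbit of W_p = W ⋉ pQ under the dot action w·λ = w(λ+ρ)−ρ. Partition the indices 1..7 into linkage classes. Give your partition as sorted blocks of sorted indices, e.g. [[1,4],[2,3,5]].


Type A_4, rank 4, |W|=120; reorder rows/cols to standard.

W_19-reps of the 7 weights in Ā_19 (same 4-coord order as C):

  1: (5, 1, 6, 4);  2: (5, 1, 6, 4);  3: (5, 7, 3, 2);  4: (5, 7, 3, 2);  5: (5, 7, 3, 2);  6: (0, 1, 0, 13);  7: (5, 7, 3, 2)

The 7 indices split into 3 linkage classes (same alcove rep ⇔ same W_19-dot-orbit):

[[1, 2], [3, 4, 5, 7], [6]]


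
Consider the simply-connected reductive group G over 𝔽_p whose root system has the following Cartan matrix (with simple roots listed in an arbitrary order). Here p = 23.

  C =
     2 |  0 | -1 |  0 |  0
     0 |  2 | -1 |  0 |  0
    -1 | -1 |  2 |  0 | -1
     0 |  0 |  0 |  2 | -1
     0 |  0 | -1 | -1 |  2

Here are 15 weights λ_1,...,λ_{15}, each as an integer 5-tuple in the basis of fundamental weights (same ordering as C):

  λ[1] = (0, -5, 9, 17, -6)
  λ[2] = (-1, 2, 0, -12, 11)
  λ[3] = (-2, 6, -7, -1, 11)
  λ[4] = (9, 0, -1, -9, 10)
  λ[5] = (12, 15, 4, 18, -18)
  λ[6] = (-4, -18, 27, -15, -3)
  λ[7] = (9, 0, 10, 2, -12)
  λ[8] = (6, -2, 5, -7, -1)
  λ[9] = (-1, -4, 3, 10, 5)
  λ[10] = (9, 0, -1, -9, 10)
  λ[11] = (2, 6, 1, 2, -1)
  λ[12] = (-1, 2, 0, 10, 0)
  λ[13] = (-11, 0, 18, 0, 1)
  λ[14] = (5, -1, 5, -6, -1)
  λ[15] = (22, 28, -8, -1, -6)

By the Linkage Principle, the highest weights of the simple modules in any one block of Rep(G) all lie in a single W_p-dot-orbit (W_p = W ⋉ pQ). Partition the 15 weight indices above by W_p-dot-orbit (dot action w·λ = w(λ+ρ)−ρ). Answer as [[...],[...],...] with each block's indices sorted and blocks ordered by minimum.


Type D_5, rank 5, |W|=1920; reorder rows/cols to standard.

Ā_23 reps of the 15 weights (D_5, coords as presented):

  λ_1+ρ ↦ (0, 3, 1, 11, 1);  λ_2+ρ ↦ (0, 3, 1, 11, 1);  λ_3+ρ ↦ (6, 0, 1, 0, 5);  λ_4+ρ ↦ (10, 1, 0, 8, 1);  λ_5+ρ ↦ (0, 3, 1, 11, 1);  λ_6+ρ ↦ (3, 7, 2, 3, 0);  λ_7+ρ ↦ (10, 1, 0, 8, 1);  λ_8+ρ ↦ (6, 0, 1, 0, 5);  λ_9+ρ ↦ (0, 3, 1, 11, 1);  λ_10+ρ ↦ (10, 1, 0, 8, 1);  λ_11+ρ ↦ (3, 7, 2, 3, 0);  λ_12+ρ ↦ (0, 3, 1, 11, 1);  λ_13+ρ ↦ (10, 1, 0, 8, 1);  λ_14+ρ ↦ (6, 0, 1, 0, 5);  λ_15+ρ ↦ (6, 0, 1, 0, 5)

The 15 indices split into 4 linkage classes (same alcove rep ⇔ same W_23-dot-orbit):

[[1, 2, 5, 9, 12], [3, 8, 14, 15], [4, 7, 10, 13], [6, 11]]


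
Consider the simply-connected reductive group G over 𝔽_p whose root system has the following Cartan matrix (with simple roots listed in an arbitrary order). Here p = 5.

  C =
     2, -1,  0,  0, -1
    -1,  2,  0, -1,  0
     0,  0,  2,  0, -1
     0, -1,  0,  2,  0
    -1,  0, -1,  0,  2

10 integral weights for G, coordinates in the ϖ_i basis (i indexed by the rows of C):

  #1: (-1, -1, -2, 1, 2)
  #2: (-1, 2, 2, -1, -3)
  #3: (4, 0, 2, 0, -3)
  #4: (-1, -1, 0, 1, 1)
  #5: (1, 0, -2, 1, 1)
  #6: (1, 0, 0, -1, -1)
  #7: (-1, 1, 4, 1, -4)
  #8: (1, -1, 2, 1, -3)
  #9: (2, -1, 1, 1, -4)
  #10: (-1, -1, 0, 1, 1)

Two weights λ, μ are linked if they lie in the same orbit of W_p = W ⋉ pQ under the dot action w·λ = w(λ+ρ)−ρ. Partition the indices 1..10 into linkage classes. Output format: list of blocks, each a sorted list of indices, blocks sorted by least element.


Root system A_5: the 5×5 matrix C matches after relabeling.

W_5-reps of the 10 weights in Ā_5 (same 5-coord order as C):

  λ_1 → (0, 0, 1, 2, 2)
  λ_2 → (2, 1, 1, 0, 0)
  λ_3 → (2, 1, 1, 0, 0)
  λ_4 → (0, 0, 1, 2, 2)
  λ_5 → (2, 1, 1, 0, 0)
  λ_6 → (2, 1, 1, 0, 0)
  λ_7 → (2, 1, 1, 0, 0)
  λ_8 → (0, 0, 1, 2, 2)
  λ_9 → (0, 0, 1, 2, 2)
  λ_10 → (0, 0, 1, 2, 2)

2 distinct reps among the 10 weights ⇒ 2 W_5-linkage classes:

[[1, 4, 8, 9, 10], [2, 3, 5, 6, 7]]


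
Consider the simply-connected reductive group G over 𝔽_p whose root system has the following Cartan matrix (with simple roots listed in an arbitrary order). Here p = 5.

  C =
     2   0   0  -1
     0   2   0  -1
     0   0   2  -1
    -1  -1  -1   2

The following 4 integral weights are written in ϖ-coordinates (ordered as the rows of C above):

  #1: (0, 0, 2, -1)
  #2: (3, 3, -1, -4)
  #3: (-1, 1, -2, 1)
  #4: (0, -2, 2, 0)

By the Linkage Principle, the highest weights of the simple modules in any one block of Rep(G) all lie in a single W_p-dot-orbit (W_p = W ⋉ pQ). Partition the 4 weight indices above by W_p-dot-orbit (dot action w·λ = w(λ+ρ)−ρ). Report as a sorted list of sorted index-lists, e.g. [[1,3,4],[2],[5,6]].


Type D_4, rank 4, |W|=192; reorder rows/cols to standard.

Ā_5 reps of the 4 weights (D_4, coords as presented):

  [1] (1, 1, 3, 0) · [2] (1, 1, 3, 0) · [3] (0, 2, 1, 1) · [4] (1, 1, 3, 0)

2 distinct reps among the 4 weights ⇒ 2 W_5-linkage classes:

[[1, 2, 4], [3]]


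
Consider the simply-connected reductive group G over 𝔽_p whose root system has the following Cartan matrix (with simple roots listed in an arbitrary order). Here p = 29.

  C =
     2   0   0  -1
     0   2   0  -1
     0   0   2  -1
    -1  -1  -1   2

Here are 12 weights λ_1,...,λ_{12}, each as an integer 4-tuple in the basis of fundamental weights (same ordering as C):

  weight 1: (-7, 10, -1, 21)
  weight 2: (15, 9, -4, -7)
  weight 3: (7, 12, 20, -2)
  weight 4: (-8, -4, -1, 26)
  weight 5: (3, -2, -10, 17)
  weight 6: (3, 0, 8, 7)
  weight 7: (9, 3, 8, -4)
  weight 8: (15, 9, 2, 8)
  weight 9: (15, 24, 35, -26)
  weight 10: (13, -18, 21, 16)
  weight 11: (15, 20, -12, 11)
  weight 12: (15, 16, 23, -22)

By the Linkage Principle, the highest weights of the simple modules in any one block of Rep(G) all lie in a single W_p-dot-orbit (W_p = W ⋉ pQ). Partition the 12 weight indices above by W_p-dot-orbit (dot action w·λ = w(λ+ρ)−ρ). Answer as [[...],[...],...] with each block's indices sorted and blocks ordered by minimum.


Cartan matrix: type D_4 (|W|=192); un-permuting the 4 rows.

Each λ_j+ρ reduced to Ā_29; 4-tuples below use C's row order:

  [1] (2, 7, 4, 0) · [2] (7, 1, 6, 3) · [3] (4, 1, 9, 7) · [4] (7, 3, 0, 2) · [5] (4, 1, 9, 7) · [6] (4, 1, 9, 7) · [7] (7, 1, 6, 3) · [8] (7, 1, 6, 3) · [9] (2, 7, 4, 0) · [10] (10, 7, 2, 5) · [11] (4, 1, 9, 7) · [12] (5, 4, 3, 5)

Grouping the 12 weights by Ā_29-representative: 6 linkage classes.

[[1, 9], [2, 7, 8], [3, 5, 6, 11], [4], [10], [12]]


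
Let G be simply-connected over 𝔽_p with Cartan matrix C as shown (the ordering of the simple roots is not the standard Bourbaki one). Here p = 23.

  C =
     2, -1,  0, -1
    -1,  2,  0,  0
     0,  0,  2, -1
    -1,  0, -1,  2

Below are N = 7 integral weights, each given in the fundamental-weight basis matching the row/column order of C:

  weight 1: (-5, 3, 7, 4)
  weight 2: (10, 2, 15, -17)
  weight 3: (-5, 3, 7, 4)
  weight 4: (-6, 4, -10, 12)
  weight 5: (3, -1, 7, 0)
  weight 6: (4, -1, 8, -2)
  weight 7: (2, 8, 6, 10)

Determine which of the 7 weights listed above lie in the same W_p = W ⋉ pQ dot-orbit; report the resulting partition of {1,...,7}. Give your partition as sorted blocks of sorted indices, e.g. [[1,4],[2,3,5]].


Type A_4, rank 4, |W|=120; reorder rows/cols to standard.

Each λ_j+ρ reduced to Ā_23; 4-tuples below use C's row order:

  [1] (4, 0, 8, 1);  [2] (3, 2, 0, 11);  [3] (4, 0, 8, 1);  [4] (4, 0, 8, 1);  [5] (4, 0, 8, 1);  [6] (4, 0, 8, 1);  [7] (3, 2, 0, 11)

These 7 weights hit 2 W_23-dot-orbits; sizes (5, 2):

[[1, 3, 4, 5, 6], [2, 7]]


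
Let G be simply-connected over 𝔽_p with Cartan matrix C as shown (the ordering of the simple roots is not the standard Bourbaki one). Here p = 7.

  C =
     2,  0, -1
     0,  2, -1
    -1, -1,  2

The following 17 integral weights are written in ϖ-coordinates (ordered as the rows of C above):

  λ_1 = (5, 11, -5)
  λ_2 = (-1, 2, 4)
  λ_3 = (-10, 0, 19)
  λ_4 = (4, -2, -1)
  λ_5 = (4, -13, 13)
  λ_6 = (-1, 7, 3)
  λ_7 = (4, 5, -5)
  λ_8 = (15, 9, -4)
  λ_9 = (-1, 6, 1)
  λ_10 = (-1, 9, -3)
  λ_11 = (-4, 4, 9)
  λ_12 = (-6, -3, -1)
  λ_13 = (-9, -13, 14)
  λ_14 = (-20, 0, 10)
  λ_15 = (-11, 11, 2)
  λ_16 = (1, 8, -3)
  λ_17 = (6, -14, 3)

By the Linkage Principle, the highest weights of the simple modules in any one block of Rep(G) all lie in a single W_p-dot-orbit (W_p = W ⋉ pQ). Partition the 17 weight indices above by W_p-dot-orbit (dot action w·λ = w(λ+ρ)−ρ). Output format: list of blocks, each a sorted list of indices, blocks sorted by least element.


Root system A_3: the 3×3 matrix C matches after relabeling.

Folding the 17 weights λ_j+ρ into Ā_7 (reps in the given 3-coord order):

  λ_1 → (4, 0, 1);  λ_2 → (1, 2, 4);  λ_3 → (4, 0, 1);  λ_4 → (4, 0, 1);  λ_5 → (2, 5, 0);  λ_6 → (4, 2, 1);  λ_7 → (1, 2, 4);  λ_8 → (4, 2, 1);  λ_9 → (2, 5, 0);  λ_10 → (0, 4, 1);  λ_11 → (4, 2, 1);  λ_12 → (2, 5, 0);  λ_13 → (4, 0, 1);  λ_14 → (4, 0, 1);  λ_15 → (4, 2, 1);  λ_16 → (2, 5, 0);  λ_17 → (4, 2, 1)

5 distinct reps among the 17 weights ⇒ 5 W_7-linkage classes:

[[1, 3, 4, 13, 14], [2, 7], [5, 9, 12, 16], [6, 8, 11, 15, 17], [10]]


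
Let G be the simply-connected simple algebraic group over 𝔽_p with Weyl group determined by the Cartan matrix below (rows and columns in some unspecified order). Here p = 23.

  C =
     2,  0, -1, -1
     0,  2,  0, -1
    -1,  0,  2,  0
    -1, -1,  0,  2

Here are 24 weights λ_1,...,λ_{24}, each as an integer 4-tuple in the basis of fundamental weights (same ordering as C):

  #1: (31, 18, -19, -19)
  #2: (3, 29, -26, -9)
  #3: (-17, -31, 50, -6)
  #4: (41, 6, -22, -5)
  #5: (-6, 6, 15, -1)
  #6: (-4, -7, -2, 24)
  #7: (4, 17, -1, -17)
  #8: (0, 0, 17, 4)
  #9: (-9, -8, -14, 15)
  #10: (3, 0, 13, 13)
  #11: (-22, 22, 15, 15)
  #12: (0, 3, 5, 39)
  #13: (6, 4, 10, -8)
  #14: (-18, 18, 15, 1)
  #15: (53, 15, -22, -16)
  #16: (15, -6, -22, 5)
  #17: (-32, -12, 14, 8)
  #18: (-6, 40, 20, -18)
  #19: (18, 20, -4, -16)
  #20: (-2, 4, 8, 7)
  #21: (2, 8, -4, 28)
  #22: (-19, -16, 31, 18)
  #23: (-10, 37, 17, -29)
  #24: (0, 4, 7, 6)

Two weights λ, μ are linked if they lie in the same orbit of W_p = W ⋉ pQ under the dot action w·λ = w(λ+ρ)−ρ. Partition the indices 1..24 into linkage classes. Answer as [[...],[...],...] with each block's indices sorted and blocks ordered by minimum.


Cartan matrix: type A_4 (|W|=120); un-permuting the 4 rows.

Alcove-folded reps (p=23, 24 weights, presented ϖ-order):

  1: (4, 9, 4, 5);  2: (1, 4, 1, 15);  3: (0, 2, 11, 5);  4: (1, 4, 1, 15);  5: (0, 2, 11, 5);  6: (1, 4, 1, 15);  7: (0, 2, 11, 5);  8: (1, 1, 16, 4);  9: (1, 5, 8, 7);  10: (4, 9, 4, 5);  11: (0, 2, 11, 5);  12: (1, 1, 16, 4);  13: (0, 2, 11, 5);  14: (1, 4, 1, 15);  15: (1, 5, 8, 7);  16: (1, 1, 16, 4);  17: (1, 5, 8, 7);  18: (1, 1, 16, 4);  19: (1, 4, 1, 15);  20: (1, 5, 8, 7);  21: (9, 3, 6, 5);  22: (4, 9, 4, 5);  23: (4, 9, 4, 5);  24: (1, 5, 8, 7)

6 distinct reps among the 24 weights ⇒ 6 W_23-linkage classes:

[[1, 10, 22, 23], [2, 4, 6, 14, 19], [3, 5, 7, 11, 13], [8, 12, 16, 18], [9, 15, 17, 20, 24], [21]]


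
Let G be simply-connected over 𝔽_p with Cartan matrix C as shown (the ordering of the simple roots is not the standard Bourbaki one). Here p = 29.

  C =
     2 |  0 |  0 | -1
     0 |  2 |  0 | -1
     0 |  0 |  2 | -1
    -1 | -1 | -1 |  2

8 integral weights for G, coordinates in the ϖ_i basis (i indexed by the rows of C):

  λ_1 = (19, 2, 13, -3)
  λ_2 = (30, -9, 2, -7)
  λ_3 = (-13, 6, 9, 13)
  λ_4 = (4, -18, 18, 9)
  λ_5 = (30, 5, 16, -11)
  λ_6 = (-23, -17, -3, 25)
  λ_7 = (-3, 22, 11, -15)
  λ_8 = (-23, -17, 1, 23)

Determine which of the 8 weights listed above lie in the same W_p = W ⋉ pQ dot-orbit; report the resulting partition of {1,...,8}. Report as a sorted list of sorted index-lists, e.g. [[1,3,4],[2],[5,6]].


Root system D_4: the 4×4 matrix C matches after relabeling.

Folding the 8 weights λ_j+ρ into Ā_29 (reps in the given 4-coord order):

  [1] (14, 3, 8, 1);  [2] (14, 3, 8, 1);  [3] (10, 5, 8, 2);  [4] (2, 10, 12, 0);  [5] (12, 5, 2, 2);  [6] (8, 2, 12, 2);  [7] (12, 5, 2, 2);  [8] (8, 2, 12, 2)

Partition of {1..8} into 5 W_29-dot-orbits:

[[1, 2], [3], [4], [5, 7], [6, 8]]


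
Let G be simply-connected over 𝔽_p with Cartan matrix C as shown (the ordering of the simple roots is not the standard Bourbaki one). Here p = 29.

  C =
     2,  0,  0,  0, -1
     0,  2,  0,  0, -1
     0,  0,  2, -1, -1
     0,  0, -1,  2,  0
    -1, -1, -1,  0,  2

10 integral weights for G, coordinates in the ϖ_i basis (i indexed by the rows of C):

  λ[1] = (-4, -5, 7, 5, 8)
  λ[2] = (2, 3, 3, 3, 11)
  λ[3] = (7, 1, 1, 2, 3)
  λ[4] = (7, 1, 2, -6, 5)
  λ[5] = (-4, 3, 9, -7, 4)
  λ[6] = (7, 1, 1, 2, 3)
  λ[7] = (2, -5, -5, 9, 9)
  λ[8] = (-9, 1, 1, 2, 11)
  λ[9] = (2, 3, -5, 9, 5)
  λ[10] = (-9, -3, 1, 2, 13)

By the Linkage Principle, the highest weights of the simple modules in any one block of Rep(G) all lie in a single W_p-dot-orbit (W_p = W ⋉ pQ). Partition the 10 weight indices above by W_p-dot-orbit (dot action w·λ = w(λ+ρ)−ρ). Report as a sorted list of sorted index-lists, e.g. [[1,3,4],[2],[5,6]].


Cartan matrix: type D_5 (|W|=1920); un-permuting the 5 rows.

Alcove-folded reps (p=29, 10 weights, presented ϖ-order):

  [1] (3, 4, 4, 6, 2) · [2] (3, 4, 4, 6, 2) · [3] (8, 2, 2, 3, 4) · [4] (8, 2, 2, 3, 4) · [5] (3, 4, 4, 6, 2) · [6] (8, 2, 2, 3, 4) · [7] (3, 4, 4, 6, 2) · [8] (8, 2, 2, 3, 4) · [9] (3, 4, 4, 6, 2) · [10] (8, 2, 2, 3, 4)

These 10 weights hit 2 W_29-dot-orbits; sizes (5, 5):

[[1, 2, 5, 7, 9], [3, 4, 6, 8, 10]]


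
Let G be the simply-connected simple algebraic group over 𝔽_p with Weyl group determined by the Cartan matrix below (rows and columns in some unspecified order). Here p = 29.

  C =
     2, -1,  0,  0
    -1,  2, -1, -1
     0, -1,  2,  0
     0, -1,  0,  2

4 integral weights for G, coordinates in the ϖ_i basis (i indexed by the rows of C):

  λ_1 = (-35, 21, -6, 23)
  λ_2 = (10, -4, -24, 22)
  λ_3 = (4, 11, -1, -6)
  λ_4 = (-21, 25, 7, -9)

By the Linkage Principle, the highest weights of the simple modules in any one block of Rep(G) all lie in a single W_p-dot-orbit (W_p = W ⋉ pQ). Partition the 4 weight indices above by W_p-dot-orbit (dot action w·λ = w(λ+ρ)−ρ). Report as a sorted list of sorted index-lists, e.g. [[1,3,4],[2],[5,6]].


D_4 Cartan matrix, 4 simple roots permuted; ρ=(1,1,1,1).

W_29-reps of the 4 weights in Ā_29 (same 4-coord order as C):

  λ_1 → (5, 7, 0, 5) · λ_2 → (15, 3, 3, 3) · λ_3 → (5, 7, 0, 5) · λ_4 → (15, 3, 3, 3)

These 4 weights hit 2 W_29-dot-orbits; sizes (2, 2):

[[1, 3], [2, 4]]


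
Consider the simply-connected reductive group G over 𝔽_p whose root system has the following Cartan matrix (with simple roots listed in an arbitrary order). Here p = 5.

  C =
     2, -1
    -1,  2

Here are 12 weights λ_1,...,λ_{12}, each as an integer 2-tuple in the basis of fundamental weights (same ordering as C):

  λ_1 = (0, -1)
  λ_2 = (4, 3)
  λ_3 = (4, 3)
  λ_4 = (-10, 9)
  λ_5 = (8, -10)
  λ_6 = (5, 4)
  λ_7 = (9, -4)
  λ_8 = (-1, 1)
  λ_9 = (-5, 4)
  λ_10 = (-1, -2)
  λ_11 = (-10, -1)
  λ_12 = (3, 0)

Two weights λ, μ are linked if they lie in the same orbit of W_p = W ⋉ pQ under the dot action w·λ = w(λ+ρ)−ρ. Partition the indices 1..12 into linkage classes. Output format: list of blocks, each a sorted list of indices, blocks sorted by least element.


Type A_2, rank 2, |W|=6; reorder rows/cols to standard.

Folding the 12 weights λ_j+ρ into Ā_5 (reps in the given 2-coord order):

  [1] (1, 0)
  [2] (1, 0)
  [3] (1, 0)
  [4] (0, 4)
  [5] (4, 1)
  [6] (1, 0)
  [7] (0, 2)
  [8] (0, 2)
  [9] (4, 1)
  [10] (1, 0)
  [11] (4, 1)
  [12] (4, 1)

4 distinct reps among the 12 weights ⇒ 4 W_5-linkage classes:

[[1, 2, 3, 6, 10], [4], [5, 9, 11, 12], [7, 8]]


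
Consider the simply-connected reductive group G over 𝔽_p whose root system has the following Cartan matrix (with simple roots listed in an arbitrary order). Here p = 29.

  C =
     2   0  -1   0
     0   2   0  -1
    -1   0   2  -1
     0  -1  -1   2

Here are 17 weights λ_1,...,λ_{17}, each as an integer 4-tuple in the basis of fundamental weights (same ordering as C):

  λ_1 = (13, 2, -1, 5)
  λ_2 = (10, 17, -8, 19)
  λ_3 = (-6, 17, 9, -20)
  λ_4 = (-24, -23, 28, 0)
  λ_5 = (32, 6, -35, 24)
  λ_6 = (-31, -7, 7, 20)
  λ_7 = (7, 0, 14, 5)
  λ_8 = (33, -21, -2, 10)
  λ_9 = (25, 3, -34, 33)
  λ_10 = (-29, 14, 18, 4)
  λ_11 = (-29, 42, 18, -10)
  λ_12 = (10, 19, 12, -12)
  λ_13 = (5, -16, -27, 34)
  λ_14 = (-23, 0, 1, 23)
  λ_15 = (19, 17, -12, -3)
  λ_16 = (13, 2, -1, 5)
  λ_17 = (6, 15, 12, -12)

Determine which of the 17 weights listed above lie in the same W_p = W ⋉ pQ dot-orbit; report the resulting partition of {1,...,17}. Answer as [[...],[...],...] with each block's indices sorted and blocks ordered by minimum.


C ↔ A_4 under row/col permutation; |W(A_4)| = 120.

λ_j+ρ reflected into Ā_29 (⟨·,θ^∨⟩≤29); 4-tuples as given:

  λ_1+ρ ↦ (14, 3, 0, 6) · λ_2+ρ ↦ (7, 5, 2, 11) · λ_3+ρ ↦ (9, 1, 5, 4) · λ_4+ρ ↦ (7, 0, 15, 6) · λ_5+ρ ↦ (2, 1, 20, 4) · λ_6+ρ ↦ (7, 0, 15, 6) · λ_7+ρ ↦ (7, 0, 15, 6) · λ_8+ρ ↦ (9, 1, 5, 4) · λ_9+ρ ↦ (2, 1, 20, 4) · λ_10+ρ ↦ (9, 1, 5, 4) · λ_11+ρ ↦ (9, 1, 5, 4) · λ_12+ρ ↦ (7, 5, 2, 11) · λ_13+ρ ↦ (14, 3, 0, 6) · λ_14+ρ ↦ (2, 1, 20, 4) · λ_15+ρ ↦ (7, 5, 2, 11) · λ_16+ρ ↦ (14, 3, 0, 6) · λ_17+ρ ↦ (7, 5, 2, 11)

The 17 indices split into 5 linkage classes (same alcove rep ⇔ same W_29-dot-orbit):

[[1, 13, 16], [2, 12, 15, 17], [3, 8, 10, 11], [4, 6, 7], [5, 9, 14]]


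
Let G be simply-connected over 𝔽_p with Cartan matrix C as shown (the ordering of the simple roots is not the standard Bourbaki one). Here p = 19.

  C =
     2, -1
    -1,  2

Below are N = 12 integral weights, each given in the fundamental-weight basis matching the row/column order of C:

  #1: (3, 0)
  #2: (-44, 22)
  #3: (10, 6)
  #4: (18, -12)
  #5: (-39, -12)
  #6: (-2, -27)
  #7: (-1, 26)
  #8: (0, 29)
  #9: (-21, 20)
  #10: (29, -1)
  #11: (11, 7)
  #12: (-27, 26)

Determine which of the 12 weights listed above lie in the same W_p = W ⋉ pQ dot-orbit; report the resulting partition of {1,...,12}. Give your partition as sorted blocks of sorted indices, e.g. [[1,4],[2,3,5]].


Root system A_2: the 2×2 matrix C matches after relabeling.

λ_j+ρ reflected into Ā_19 (⟨·,θ^∨⟩≤19); 2-tuples as given:

  1: (4, 1);  2: (4, 1);  3: (11, 7);  4: (8, 11);  5: (8, 11);  6: (11, 7);  7: (8, 11);  8: (11, 7);  9: (17, 1);  10: (8, 11);  11: (11, 7);  12: (11, 7)

Linkage partition of the 12 weights (4 classes, p=19):

[[1, 2], [3, 6, 8, 11, 12], [4, 5, 7, 10], [9]]


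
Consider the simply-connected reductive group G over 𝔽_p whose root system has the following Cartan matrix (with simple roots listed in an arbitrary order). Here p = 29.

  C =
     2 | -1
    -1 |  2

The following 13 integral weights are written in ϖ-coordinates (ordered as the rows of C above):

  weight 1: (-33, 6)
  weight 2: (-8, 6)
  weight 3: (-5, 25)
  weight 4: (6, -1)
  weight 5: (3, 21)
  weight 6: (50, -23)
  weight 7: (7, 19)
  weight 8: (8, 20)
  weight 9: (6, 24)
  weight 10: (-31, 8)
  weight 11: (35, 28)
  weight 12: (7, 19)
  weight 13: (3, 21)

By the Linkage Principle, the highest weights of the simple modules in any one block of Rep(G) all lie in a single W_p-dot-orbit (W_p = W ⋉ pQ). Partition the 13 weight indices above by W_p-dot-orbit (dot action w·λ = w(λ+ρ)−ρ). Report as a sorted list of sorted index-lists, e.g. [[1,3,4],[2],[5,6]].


A_2 Cartan matrix, 2 simple roots permuted; ρ=(1,1).

λ_j+ρ reflected into Ā_29 (⟨·,θ^∨⟩≤29); 2-tuples as given:

  λ_1+ρ ↦ (4, 22) · λ_2+ρ ↦ (7, 0) · λ_3+ρ ↦ (4, 22) · λ_4+ρ ↦ (7, 0) · λ_5+ρ ↦ (4, 22) · λ_6+ρ ↦ (7, 0) · λ_7+ρ ↦ (8, 20) · λ_8+ρ ↦ (8, 20) · λ_9+ρ ↦ (4, 22) · λ_10+ρ ↦ (8, 20) · λ_11+ρ ↦ (7, 0) · λ_12+ρ ↦ (8, 20) · λ_13+ρ ↦ (4, 22)

Partition of {1..13} into 3 W_29-dot-orbits:

[[1, 3, 5, 9, 13], [2, 4, 6, 11], [7, 8, 10, 12]]


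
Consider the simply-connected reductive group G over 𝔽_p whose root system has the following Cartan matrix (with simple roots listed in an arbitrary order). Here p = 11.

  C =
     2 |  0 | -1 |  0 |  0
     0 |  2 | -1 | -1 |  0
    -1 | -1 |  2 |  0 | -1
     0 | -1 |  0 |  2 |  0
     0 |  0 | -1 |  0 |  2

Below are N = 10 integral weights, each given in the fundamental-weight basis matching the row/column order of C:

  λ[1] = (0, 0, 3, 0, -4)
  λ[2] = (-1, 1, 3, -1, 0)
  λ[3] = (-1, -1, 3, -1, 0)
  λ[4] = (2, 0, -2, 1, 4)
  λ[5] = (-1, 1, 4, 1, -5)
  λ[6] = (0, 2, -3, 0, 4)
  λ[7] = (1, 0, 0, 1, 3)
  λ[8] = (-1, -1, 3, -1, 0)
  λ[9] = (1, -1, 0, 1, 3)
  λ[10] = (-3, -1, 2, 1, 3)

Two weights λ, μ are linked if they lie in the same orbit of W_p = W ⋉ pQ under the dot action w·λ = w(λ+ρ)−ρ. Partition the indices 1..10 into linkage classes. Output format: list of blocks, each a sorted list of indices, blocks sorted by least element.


Type D_5, rank 5, |W|=1920; reorder rows/cols to standard.

Alcove-folded reps (p=11, 10 weights, presented ϖ-order):

  1: (1, 1, 1, 1, 3) · 2: (0, 0, 4, 0, 1) · 3: (0, 0, 4, 0, 1) · 4: (2, 0, 1, 2, 4) · 5: (0, 1, 1, 2, 4) · 6: (1, 1, 1, 1, 3) · 7: (2, 0, 1, 2, 4) · 8: (0, 0, 4, 0, 1) · 9: (2, 0, 1, 2, 4) · 10: (2, 0, 1, 2, 4)

Grouping the 10 weights by Ā_11-representative: 4 linkage classes.

[[1, 6], [2, 3, 8], [4, 7, 9, 10], [5]]


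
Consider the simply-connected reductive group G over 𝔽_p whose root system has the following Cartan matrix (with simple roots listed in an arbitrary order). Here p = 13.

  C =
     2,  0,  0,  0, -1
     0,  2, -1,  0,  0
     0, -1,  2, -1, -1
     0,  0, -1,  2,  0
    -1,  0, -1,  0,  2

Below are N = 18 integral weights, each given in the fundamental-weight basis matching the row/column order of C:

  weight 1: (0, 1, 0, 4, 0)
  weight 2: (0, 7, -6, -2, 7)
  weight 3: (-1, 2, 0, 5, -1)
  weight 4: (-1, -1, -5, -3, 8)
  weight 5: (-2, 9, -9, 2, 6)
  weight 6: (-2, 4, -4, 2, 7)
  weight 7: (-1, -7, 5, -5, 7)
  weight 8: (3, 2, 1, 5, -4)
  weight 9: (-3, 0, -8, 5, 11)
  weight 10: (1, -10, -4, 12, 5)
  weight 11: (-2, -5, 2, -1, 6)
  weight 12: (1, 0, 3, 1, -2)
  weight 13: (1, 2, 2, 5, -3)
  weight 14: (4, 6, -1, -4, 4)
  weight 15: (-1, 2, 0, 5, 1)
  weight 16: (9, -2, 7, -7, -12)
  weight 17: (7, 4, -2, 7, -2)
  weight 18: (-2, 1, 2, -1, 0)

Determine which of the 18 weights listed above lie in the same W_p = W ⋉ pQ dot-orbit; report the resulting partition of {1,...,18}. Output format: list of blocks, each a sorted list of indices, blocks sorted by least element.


D_5 Cartan matrix, 5 simple roots permuted; ρ=(1,1,1,1,1).

λ_j+ρ reflected into Ā_13 (⟨·,θ^∨⟩≤13); 5-tuples as given:

  λ_1 → (1, 2, 1, 5, 1);  λ_2 → (1, 2, 1, 5, 1);  λ_3 → (0, 3, 1, 6, 0);  λ_4 → (1, 2, 3, 0, 0);  λ_5 → (1, 2, 1, 5, 1);  λ_6 → (1, 2, 3, 0, 0);  λ_7 → (1, 2, 3, 0, 0);  λ_8 → (1, 2, 1, 5, 1);  λ_9 → (2, 6, 0, 1, 1);  λ_10 → (1, 3, 0, 1, 3);  λ_11 → (1, 3, 0, 1, 3);  λ_12 → (1, 1, 3, 2, 1);  λ_13 → (0, 3, 1, 6, 0);  λ_14 → (1, 3, 0, 1, 3);  λ_15 → (0, 3, 1, 6, 0);  λ_16 → (2, 6, 0, 1, 1);  λ_17 → (1, 1, 3, 2, 1);  λ_18 → (1, 2, 3, 0, 0)

Linkage partition of the 18 weights (6 classes, p=13):

[[1, 2, 5, 8], [3, 13, 15], [4, 6, 7, 18], [9, 16], [10, 11, 14], [12, 17]]


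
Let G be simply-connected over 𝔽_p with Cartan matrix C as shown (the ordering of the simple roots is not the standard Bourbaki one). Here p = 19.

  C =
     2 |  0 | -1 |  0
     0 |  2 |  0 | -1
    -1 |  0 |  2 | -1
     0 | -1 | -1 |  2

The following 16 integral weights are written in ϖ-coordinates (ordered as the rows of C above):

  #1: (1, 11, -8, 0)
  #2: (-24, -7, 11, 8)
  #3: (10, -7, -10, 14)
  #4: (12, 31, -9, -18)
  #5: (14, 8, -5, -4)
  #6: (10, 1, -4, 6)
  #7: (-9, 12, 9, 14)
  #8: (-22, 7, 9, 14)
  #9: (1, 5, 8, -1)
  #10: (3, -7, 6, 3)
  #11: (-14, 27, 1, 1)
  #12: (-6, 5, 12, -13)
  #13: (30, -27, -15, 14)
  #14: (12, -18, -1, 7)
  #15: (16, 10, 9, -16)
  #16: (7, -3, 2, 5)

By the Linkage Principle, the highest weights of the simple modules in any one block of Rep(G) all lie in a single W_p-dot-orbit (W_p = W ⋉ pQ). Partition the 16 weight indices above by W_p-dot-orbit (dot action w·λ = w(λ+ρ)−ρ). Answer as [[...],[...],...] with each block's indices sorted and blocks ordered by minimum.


A_4 Cartan matrix, 4 simple roots permuted; ρ=(1,1,1,1).

Each λ_j+ρ reduced to Ā_19; 4-tuples below use C's row order:

  λ_1+ρ ↦ (1, 6, 4, 2)
  λ_2+ρ ↦ (8, 2, 3, 4)
  λ_3+ρ ↦ (2, 6, 9, 0)
  λ_4+ρ ↦ (1, 6, 4, 2)
  λ_5+ρ ↦ (8, 2, 3, 4)
  λ_6+ρ ↦ (8, 2, 3, 4)
  λ_7+ρ ↦ (2, 6, 9, 0)
  λ_8+ρ ↦ (4, 4, 5, 2)
  λ_9+ρ ↦ (2, 6, 9, 0)
  λ_10+ρ ↦ (4, 4, 5, 2)
  λ_11+ρ ↦ (2, 6, 9, 0)
  λ_12+ρ ↦ (1, 6, 4, 2)
  λ_13+ρ ↦ (1, 6, 4, 2)
  λ_14+ρ ↦ (2, 6, 9, 0)
  λ_15+ρ ↦ (4, 4, 5, 2)
  λ_16+ρ ↦ (8, 2, 3, 4)

The 16 indices split into 4 linkage classes (same alcove rep ⇔ same W_19-dot-orbit):

[[1, 4, 12, 13], [2, 5, 6, 16], [3, 7, 9, 11, 14], [8, 10, 15]]


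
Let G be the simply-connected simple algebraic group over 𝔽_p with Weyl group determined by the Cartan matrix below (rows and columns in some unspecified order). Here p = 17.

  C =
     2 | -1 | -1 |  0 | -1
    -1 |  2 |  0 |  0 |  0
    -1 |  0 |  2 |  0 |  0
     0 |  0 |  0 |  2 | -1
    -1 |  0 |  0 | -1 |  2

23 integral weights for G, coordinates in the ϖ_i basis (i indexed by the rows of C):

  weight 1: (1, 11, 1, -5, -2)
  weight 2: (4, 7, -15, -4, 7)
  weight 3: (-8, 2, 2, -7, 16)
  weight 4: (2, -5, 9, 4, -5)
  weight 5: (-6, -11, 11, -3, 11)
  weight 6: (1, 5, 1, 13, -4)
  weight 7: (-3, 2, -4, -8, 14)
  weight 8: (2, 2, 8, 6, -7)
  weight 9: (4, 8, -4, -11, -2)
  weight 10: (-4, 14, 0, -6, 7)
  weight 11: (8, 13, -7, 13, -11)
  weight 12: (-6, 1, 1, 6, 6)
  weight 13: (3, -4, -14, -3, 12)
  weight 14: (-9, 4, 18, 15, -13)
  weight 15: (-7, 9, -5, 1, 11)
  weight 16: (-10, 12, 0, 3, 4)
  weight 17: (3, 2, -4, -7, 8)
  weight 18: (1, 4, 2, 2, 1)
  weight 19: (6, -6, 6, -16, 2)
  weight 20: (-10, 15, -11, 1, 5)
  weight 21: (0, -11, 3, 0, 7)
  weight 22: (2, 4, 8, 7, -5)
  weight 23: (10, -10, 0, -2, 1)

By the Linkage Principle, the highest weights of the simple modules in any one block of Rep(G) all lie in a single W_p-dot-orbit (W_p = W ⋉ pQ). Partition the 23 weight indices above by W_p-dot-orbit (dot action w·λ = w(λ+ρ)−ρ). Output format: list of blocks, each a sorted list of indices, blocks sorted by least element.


D_5 Cartan matrix, 5 simple roots permuted; ρ=(1,1,1,1,1).

Ā_17 reps of the 23 weights (D_5, coords as presented):

    [1] (2, 9, 1, 1, 1)
    [2] (3, 1, 5, 0, 1)
    [3] (1, 3, 3, 6, 0)
    [4] (3, 1, 5, 0, 1)
    [5] (2, 5, 3, 3, 0)
    [6] (1, 2, 2, 7, 1)
    [7] (1, 2, 2, 7, 1)
    [8] (3, 0, 6, 1, 1)
    [9] (3, 0, 6, 1, 1)
    [10] (2, 9, 1, 1, 1)
    [11] (1, 3, 3, 6, 0)
    [12] (1, 2, 2, 7, 1)
    [13] (2, 9, 1, 1, 1)
    [14] (2, 9, 1, 1, 1)
    [15] (3, 0, 6, 1, 1)
    [16] (3, 1, 5, 0, 1)
    [17] (1, 3, 3, 6, 0)
    [18] (2, 5, 3, 3, 0)
    [19] (2, 5, 3, 3, 0)
    [20] (1, 2, 2, 7, 1)
    [21] (3, 1, 5, 0, 1)
    [22] (3, 1, 5, 0, 1)
    [23] (2, 9, 1, 1, 1)

The 23 indices split into 6 linkage classes (same alcove rep ⇔ same W_17-dot-orbit):

[[1, 10, 13, 14, 23], [2, 4, 16, 21, 22], [3, 11, 17], [5, 18, 19], [6, 7, 12, 20], [8, 9, 15]]


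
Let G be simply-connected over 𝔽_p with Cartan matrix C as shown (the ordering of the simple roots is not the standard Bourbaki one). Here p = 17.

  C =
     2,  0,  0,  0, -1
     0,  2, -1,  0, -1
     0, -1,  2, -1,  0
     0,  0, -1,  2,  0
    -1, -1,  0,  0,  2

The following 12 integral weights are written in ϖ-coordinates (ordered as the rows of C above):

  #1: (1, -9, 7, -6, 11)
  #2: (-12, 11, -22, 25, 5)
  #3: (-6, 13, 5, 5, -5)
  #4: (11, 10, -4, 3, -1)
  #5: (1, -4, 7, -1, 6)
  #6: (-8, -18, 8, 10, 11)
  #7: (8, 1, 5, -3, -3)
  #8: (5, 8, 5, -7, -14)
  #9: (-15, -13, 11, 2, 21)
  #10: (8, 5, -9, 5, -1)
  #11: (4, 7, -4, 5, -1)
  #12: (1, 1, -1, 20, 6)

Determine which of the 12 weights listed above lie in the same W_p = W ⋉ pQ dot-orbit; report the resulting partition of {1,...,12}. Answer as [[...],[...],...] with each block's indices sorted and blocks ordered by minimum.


C ↔ A_5 under row/col permutation; |W(A_5)| = 720.

Folding the 12 weights λ_j+ρ into Ā_17 (reps in the given 5-coord order):

  λ_1 → (2, 3, 5, 0, 4) · λ_2 → (5, 5, 3, 3, 0) · λ_3 → (5, 5, 3, 3, 0) · λ_4 → (5, 5, 3, 3, 0) · λ_5 → (2, 3, 5, 0, 4) · λ_6 → (2, 3, 5, 0, 4) · λ_7 → (7, 0, 4, 2, 2) · λ_8 → (7, 0, 4, 2, 2) · λ_9 → (2, 3, 5, 0, 4) · λ_10 → (7, 0, 4, 2, 2) · λ_11 → (5, 5, 3, 3, 0) · λ_12 → (7, 0, 4, 2, 2)

Grouping the 12 weights by Ā_17-representative: 3 linkage classes.

[[1, 5, 6, 9], [2, 3, 4, 11], [7, 8, 10, 12]]


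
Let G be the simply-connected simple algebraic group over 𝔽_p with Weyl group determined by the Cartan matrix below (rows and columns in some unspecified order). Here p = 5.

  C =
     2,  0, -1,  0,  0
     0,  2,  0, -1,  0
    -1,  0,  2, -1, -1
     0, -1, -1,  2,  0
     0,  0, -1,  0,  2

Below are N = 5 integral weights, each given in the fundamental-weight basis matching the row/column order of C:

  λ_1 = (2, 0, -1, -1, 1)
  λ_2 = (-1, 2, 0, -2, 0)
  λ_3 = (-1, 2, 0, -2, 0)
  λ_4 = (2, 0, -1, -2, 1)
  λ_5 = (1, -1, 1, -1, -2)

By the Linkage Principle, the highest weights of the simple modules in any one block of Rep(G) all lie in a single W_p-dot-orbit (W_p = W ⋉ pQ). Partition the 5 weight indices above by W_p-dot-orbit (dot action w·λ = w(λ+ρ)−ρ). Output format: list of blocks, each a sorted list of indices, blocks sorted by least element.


Cartan matrix: type D_5 (|W|=1920); un-permuting the 5 rows.

W_5-reps of the 5 weights in Ā_5 (same 5-coord order as C):

  [1] (2, 0, 1, 0, 1);  [2] (0, 2, 0, 1, 1);  [3] (0, 2, 0, 1, 1);  [4] (2, 0, 1, 0, 1);  [5] (2, 0, 1, 0, 1)

Grouping the 5 weights by Ā_5-representative: 2 linkage classes.

[[1, 4, 5], [2, 3]]


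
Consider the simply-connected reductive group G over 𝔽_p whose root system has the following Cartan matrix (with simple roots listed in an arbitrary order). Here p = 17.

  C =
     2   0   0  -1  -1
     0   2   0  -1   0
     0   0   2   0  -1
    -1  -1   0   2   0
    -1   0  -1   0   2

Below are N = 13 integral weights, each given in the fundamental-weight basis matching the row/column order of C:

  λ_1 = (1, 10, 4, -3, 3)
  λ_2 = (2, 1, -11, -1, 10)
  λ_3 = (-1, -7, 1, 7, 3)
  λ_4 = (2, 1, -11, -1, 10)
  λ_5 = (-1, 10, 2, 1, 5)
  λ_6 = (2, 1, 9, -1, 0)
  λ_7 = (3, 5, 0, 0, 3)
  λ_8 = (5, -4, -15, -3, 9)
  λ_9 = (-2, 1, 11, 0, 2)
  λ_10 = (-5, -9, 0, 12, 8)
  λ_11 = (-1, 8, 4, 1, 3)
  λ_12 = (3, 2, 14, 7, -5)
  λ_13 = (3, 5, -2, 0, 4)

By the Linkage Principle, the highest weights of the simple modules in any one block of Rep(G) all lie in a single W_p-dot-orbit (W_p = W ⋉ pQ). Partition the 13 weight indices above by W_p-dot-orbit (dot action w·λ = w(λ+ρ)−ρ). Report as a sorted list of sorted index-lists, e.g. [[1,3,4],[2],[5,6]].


Root system A_5: the 5×5 matrix C matches after relabeling.

W_17-reps of the 13 weights in Ā_17 (same 5-coord order as C):

  1: (0, 6, 2, 2, 4);  2: (3, 2, 10, 0, 1);  3: (0, 6, 2, 2, 4);  4: (3, 2, 10, 0, 1);  5: (0, 6, 2, 2, 4);  6: (3, 2, 10, 0, 1);  7: (4, 6, 1, 1, 4);  8: (3, 2, 10, 0, 1);  9: (1, 2, 12, 0, 2);  10: (4, 6, 1, 1, 4);  11: (0, 6, 2, 2, 4);  12: (0, 6, 2, 2, 4);  13: (4, 6, 1, 1, 4)

Grouping the 13 weights by Ā_17-representative: 4 linkage classes.

[[1, 3, 5, 11, 12], [2, 4, 6, 8], [7, 10, 13], [9]]


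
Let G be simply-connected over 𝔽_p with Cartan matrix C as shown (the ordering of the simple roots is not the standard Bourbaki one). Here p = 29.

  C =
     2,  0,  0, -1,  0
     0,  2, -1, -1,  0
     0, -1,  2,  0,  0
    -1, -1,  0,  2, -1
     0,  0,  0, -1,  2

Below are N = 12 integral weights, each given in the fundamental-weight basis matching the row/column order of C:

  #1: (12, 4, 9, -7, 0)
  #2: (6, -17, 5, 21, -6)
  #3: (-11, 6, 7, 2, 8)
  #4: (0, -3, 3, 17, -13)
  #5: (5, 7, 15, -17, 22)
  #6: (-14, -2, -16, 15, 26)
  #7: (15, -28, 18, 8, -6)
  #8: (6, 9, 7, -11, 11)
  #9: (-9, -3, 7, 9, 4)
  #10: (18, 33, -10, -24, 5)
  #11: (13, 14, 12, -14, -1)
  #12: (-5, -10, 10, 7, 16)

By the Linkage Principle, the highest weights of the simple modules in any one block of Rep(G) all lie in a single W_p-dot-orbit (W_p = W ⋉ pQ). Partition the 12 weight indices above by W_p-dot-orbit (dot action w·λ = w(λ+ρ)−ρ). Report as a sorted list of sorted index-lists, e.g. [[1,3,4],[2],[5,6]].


C ↔ D_5 under row/col permutation; |W(D_5)| = 1920.

Folding the 12 weights λ_j+ρ into Ā_29 (reps in the given 5-coord order):

  [1] (7, 1, 9, 0, 5);  [2] (7, 1, 9, 0, 5);  [3] (3, 0, 8, 7, 2);  [4] (1, 2, 2, 4, 12);  [5] (8, 2, 6, 0, 5);  [6] (1, 0, 13, 0, 13);  [7] (1, 2, 2, 4, 12);  [8] (3, 0, 8, 7, 2);  [9] (8, 2, 6, 0, 5);  [10] (1, 2, 2, 4, 12);  [11] (1, 0, 13, 0, 13);  [12] (1, 2, 2, 4, 12)

5 distinct reps among the 12 weights ⇒ 5 W_29-linkage classes:

[[1, 2], [3, 8], [4, 7, 10, 12], [5, 9], [6, 11]]


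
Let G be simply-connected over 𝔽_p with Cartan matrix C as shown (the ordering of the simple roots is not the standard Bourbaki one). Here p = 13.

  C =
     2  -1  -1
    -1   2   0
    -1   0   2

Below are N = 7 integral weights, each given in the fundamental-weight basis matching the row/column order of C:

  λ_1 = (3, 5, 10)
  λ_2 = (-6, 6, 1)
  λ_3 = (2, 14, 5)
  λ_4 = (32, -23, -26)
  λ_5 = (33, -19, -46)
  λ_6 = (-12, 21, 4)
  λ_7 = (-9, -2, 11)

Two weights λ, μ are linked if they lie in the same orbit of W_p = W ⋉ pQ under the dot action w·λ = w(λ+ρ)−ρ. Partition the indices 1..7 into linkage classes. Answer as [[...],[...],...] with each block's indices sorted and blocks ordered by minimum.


A_3 Cartan matrix, 3 simple roots permuted; ρ=(1,1,1).

W_13-reps of the 7 weights in Ā_13 (same 3-coord order as C):

  λ_1+ρ ↦ (2, 2, 3)
  λ_2+ρ ↦ (2, 2, 3)
  λ_3+ρ ↦ (2, 2, 3)
  λ_4+ρ ↦ (7, 4, 1)
  λ_5+ρ ↦ (5, 3, 2)
  λ_6+ρ ↦ (2, 2, 3)
  λ_7+ρ ↦ (1, 8, 3)

4 distinct reps among the 7 weights ⇒ 4 W_13-linkage classes:

[[1, 2, 3, 6], [4], [5], [7]]


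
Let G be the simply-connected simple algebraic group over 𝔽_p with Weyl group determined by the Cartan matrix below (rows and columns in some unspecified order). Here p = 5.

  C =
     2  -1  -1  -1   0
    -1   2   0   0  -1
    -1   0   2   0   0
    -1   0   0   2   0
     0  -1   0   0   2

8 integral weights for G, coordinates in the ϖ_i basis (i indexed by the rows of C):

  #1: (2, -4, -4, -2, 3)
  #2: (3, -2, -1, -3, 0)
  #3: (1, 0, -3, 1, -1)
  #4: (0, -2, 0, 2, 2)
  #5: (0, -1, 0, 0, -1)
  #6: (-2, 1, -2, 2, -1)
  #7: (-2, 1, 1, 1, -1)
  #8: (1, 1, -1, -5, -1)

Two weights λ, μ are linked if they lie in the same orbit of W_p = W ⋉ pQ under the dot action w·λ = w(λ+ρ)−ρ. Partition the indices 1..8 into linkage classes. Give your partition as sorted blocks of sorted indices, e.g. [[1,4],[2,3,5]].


Root system D_5: the 5×5 matrix C matches after relabeling.

Folding the 8 weights λ_j+ρ into Ā_5 (reps in the given 5-coord order):

    λ_1+ρ ↦ (1, 0, 0, 2, 0)
    λ_2+ρ ↦ (1, 0, 0, 2, 0)
    λ_3+ρ ↦ (0, 0, 2, 2, 0)
    λ_4+ρ ↦ (1, 0, 1, 1, 0)
    λ_5+ρ ↦ (1, 0, 1, 1, 0)
    λ_6+ρ ↦ (1, 0, 1, 1, 0)
    λ_7+ρ ↦ (1, 0, 1, 1, 0)
    λ_8+ρ ↦ (0, 0, 2, 2, 0)

The 8 indices split into 3 linkage classes (same alcove rep ⇔ same W_5-dot-orbit):

[[1, 2], [3, 8], [4, 5, 6, 7]]


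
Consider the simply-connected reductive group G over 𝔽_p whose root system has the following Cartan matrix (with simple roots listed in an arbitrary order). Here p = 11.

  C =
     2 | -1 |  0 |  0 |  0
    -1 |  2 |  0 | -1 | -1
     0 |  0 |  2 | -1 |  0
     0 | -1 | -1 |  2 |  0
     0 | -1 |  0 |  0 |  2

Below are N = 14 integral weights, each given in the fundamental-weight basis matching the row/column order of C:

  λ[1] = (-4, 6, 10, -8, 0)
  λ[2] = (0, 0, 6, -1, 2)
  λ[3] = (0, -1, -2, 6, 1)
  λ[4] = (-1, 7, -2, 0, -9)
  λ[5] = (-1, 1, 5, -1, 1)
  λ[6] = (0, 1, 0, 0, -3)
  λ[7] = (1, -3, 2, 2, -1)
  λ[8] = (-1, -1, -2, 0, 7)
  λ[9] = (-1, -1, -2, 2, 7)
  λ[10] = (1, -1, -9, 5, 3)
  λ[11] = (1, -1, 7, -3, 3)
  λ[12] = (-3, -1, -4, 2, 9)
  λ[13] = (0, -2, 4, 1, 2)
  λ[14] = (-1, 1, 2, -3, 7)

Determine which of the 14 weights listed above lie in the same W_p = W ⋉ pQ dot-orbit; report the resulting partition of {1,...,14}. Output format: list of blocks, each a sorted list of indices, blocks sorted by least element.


Cartan matrix: type D_5 (|W|=1920); un-permuting the 5 rows.

Ā_11 reps of the 14 weights (D_5, coords as presented):

  λ_1+ρ ↦ (0, 0, 3, 1, 2) · λ_2+ρ ↦ (0, 1, 5, 1, 2) · λ_3+ρ ↦ (1, 0, 1, 1, 2) · λ_4+ρ ↦ (0, 0, 1, 0, 8) · λ_5+ρ ↦ (0, 1, 5, 1, 2) · λ_6+ρ ↦ (1, 0, 1, 1, 2) · λ_7+ρ ↦ (0, 0, 3, 1, 2) · λ_8+ρ ↦ (0, 0, 1, 0, 8) · λ_9+ρ ↦ (0, 0, 1, 0, 8) · λ_10+ρ ↦ (0, 1, 5, 1, 2) · λ_11+ρ ↦ (0, 1, 5, 1, 2) · λ_12+ρ ↦ (0, 0, 1, 0, 8) · λ_13+ρ ↦ (0, 1, 5, 1, 2) · λ_14+ρ ↦ (0, 0, 1, 0, 8)

Linkage partition of the 14 weights (4 classes, p=11):

[[1, 7], [2, 5, 10, 11, 13], [3, 6], [4, 8, 9, 12, 14]]


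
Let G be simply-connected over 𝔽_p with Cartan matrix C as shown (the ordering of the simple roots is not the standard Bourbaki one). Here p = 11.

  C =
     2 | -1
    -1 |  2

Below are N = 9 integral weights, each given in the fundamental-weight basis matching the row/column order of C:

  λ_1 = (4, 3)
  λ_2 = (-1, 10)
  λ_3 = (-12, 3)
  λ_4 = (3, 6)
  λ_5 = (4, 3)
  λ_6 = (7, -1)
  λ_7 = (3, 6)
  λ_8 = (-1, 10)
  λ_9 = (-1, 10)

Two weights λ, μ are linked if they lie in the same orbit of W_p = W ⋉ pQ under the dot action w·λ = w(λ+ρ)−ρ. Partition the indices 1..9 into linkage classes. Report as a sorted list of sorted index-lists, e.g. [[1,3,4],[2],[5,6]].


A_2 Cartan matrix, 2 simple roots permuted; ρ=(1,1).

Ā_11 reps of the 9 weights (A_2, coords as presented):

    [1] (5, 4)
    [2] (0, 11)
    [3] (4, 7)
    [4] (4, 7)
    [5] (5, 4)
    [6] (8, 0)
    [7] (4, 7)
    [8] (0, 11)
    [9] (0, 11)

Partition of {1..9} into 4 W_11-dot-orbits:

[[1, 5], [2, 8, 9], [3, 4, 7], [6]]
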